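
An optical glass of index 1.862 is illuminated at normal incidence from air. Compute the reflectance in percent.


Fresnel reflectance at normal incidence:
  R = ((n - 1)/(n + 1))^2
  (n - 1)/(n + 1) = (1.862 - 1)/(1.862 + 1) = 0.301188
  R = 0.301188^2 = 0.0907142
  R(%) = 0.0907142 * 100 = 9.071%

9.071%


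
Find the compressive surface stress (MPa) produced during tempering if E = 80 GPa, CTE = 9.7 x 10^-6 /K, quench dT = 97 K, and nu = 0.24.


Tempering stress: sigma = E * alpha * dT / (1 - nu)
  E (MPa) = 80 * 1000 = 80000
  Numerator = 80000 * (9.7 x 10^-6) * 97 = 75.272
  Denominator = 1 - 0.24 = 0.76
  sigma = 75.272 / 0.76 = 99.0 MPa

99.0 MPa


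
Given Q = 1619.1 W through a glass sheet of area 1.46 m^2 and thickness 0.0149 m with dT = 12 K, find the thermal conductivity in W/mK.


Fourier's law rearranged: k = Q * t / (A * dT)
  Numerator = 1619.1 * 0.0149 = 24.12459
  Denominator = 1.46 * 12 = 17.52
  k = 24.12459 / 17.52 = 1.377 W/mK

1.377 W/mK


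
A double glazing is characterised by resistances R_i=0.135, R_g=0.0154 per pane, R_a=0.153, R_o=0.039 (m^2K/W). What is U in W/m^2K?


Total thermal resistance (series):
  R_total = R_in + R_glass + R_air + R_glass + R_out
  R_total = 0.135 + 0.0154 + 0.153 + 0.0154 + 0.039 = 0.3578 m^2K/W
U-value = 1 / R_total = 1 / 0.3578 = 2.795 W/m^2K

2.795 W/m^2K


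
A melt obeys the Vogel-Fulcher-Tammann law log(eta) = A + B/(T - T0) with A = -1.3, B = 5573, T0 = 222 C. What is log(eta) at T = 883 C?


VFT equation: log(eta) = A + B / (T - T0)
  T - T0 = 883 - 222 = 661
  B / (T - T0) = 5573 / 661 = 8.431
  log(eta) = -1.3 + 8.431 = 7.131

7.131


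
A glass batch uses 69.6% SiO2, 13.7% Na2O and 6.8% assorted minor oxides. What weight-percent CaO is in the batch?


Pieces sum to 100%:
  CaO = 100 - (SiO2 + Na2O + others)
  CaO = 100 - (69.6 + 13.7 + 6.8) = 9.9%

9.9%


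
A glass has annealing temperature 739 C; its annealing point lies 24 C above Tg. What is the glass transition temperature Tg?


Rearrange T_anneal = Tg + offset for Tg:
  Tg = T_anneal - offset = 739 - 24 = 715 C

715 C


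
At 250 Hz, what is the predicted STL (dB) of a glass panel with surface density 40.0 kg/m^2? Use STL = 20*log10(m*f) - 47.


Mass law: STL = 20 * log10(m * f) - 47
  m * f = 40.0 * 250 = 10000
  log10(10000) = 4.0
  STL = 20 * 4.0 - 47 = 80.0 - 47 = 33.0 dB

33.0 dB


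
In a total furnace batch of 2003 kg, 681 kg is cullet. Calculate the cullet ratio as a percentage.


Cullet ratio = (cullet mass / total batch mass) * 100
  Ratio = 681 / 2003 * 100 = 34.0%

34.0%


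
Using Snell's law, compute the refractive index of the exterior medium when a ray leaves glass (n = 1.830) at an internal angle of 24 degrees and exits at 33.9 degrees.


Apply Snell's law: n1 * sin(theta1) = n2 * sin(theta2)
  n2 = n1 * sin(theta1) / sin(theta2)
  sin(24) = 0.406737
  sin(33.9) = 0.557745
  n2 = 1.830 * 0.406737 / 0.557745 = 1.3345

1.3345


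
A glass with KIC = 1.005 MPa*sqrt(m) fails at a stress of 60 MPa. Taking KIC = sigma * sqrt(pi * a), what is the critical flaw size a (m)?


Rearrange KIC = sigma * sqrt(pi * a):
  sqrt(pi * a) = KIC / sigma
  sqrt(pi * a) = 1.005 / 60 = 0.01675
  a = (KIC / sigma)^2 / pi
  a = 0.01675^2 / pi = 0.0000893 m

0.0000893 m


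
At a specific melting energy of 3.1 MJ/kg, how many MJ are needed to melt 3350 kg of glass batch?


Total energy = mass * specific energy
  E = 3350 * 3.1 = 10385 MJ

10385 MJ


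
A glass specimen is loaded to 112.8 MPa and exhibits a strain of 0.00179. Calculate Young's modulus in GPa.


Young's modulus: E = stress / strain
  E = 112.8 MPa / 0.00179 = 63016.76 MPa
Convert to GPa: 63016.76 / 1000 = 63.02 GPa

63.02 GPa


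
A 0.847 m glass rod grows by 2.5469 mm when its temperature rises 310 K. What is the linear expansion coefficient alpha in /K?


Rearrange dL = alpha * L0 * dT for alpha:
  alpha = dL / (L0 * dT)
  alpha = (2.5469 / 1000) / (0.847 * 310) = 0.0000097 /K = 9.7 x 10^-6 /K

9.7 x 10^-6 /K


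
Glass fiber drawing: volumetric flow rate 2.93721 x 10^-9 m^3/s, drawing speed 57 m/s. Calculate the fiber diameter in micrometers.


Cross-sectional area from continuity:
  A = Q / v = 2.93721 x 10^-9 / 57 = 5.153 x 10^-11 m^2
Diameter from circular cross-section:
  d = sqrt(4A / pi) * 10^6 (m -> um)
  d = sqrt(4 * 5.153 x 10^-11 / pi) * 10^6 = 8.1 um

8.1 um


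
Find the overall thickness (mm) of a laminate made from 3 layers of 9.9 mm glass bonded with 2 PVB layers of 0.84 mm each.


Total thickness = glass contribution + PVB contribution
  Glass: 3 * 9.9 = 29.7 mm
  PVB: 2 * 0.84 = 1.68 mm
  Total = 29.7 + 1.68 = 31.38 mm

31.38 mm


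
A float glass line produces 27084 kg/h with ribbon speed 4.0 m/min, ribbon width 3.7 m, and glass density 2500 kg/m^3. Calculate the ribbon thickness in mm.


Ribbon cross-section from mass balance:
  Volume rate = throughput / density = 27084 / 2500 = 10.8336 m^3/h
  thickness = volume rate / (speed * 60 * width), i.e.
  thickness = throughput / (60 * speed * width * density) * 1000
  thickness = 27084 / (60 * 4.0 * 3.7 * 2500) * 1000 = 12.2 mm

12.2 mm


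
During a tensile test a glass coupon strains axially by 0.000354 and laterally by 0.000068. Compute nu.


Poisson's ratio: nu = lateral strain / axial strain
  nu = 0.000068 / 0.000354 = 0.1921

0.1921


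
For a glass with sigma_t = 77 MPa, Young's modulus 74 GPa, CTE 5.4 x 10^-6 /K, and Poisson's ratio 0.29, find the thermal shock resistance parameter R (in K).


Thermal shock resistance: R = sigma * (1 - nu) / (E * alpha)
  Numerator = 77 * (1 - 0.29) = 54.67
  Denominator = 74 * 1000 * (5.4 x 10^-6) = 0.3996
  R = 54.67 / 0.3996 = 136.8 K

136.8 K


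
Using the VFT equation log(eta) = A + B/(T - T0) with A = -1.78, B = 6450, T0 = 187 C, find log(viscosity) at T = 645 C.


VFT equation: log(eta) = A + B / (T - T0)
  T - T0 = 645 - 187 = 458
  B / (T - T0) = 6450 / 458 = 14.083
  log(eta) = -1.78 + 14.083 = 12.303

12.303


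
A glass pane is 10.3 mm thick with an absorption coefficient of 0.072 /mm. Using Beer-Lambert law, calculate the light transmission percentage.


Beer-Lambert law: T = exp(-alpha * thickness)
  exponent = -0.072 * 10.3 = -0.7416
  T = exp(-0.7416) = 0.4764
  Percentage = 0.4764 * 100 = 47.64%

47.64%


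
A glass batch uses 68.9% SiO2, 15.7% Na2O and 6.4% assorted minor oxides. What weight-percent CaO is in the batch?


Pieces sum to 100%:
  CaO = 100 - (SiO2 + Na2O + others)
  CaO = 100 - (68.9 + 15.7 + 6.4) = 9.0%

9.0%


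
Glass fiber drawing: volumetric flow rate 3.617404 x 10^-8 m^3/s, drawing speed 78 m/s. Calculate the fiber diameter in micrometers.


Cross-sectional area from continuity:
  A = Q / v = 3.617404 x 10^-8 / 78 = 4.637697 x 10^-10 m^2
Diameter from circular cross-section:
  d = sqrt(4A / pi) * 10^6 (m -> um)
  d = sqrt(4 * 4.637697 x 10^-10 / pi) * 10^6 = 24.3 um

24.3 um


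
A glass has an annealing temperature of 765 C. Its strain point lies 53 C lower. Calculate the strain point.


Strain point = annealing point - difference:
  T_strain = 765 - 53 = 712 C

712 C


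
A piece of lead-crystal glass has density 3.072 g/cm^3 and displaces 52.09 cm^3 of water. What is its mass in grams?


Rearrange rho = m / V:
  m = rho * V
  m = 3.072 * 52.09 = 160.02 g

160.02 g


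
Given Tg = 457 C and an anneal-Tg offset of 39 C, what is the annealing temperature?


The annealing temperature is Tg plus the offset:
  T_anneal = 457 + 39 = 496 C

496 C


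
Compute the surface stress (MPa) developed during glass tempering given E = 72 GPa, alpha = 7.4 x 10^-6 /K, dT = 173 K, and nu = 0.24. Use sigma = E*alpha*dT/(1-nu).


Tempering stress: sigma = E * alpha * dT / (1 - nu)
  E (MPa) = 72 * 1000 = 72000
  Numerator = 72000 * (7.4 x 10^-6) * 173 = 92.1744
  Denominator = 1 - 0.24 = 0.76
  sigma = 92.1744 / 0.76 = 121.3 MPa

121.3 MPa


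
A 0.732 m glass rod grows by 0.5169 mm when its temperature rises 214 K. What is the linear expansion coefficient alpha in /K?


Rearrange dL = alpha * L0 * dT for alpha:
  alpha = dL / (L0 * dT)
  alpha = (0.5169 / 1000) / (0.732 * 214) = 0.0000033 /K = 3.3 x 10^-6 /K

3.3 x 10^-6 /K


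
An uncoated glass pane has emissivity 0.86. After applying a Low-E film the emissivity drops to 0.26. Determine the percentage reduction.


Percentage reduction = (1 - coated/uncoated) * 100
  Ratio = 0.26 / 0.86 = 0.3023
  Reduction = (1 - 0.3023) * 100 = 69.8%

69.8%


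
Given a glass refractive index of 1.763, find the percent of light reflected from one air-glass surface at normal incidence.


Fresnel reflectance at normal incidence:
  R = ((n - 1)/(n + 1))^2
  (n - 1)/(n + 1) = (1.763 - 1)/(1.763 + 1) = 0.276149
  R = 0.276149^2 = 0.0762583
  R(%) = 0.0762583 * 100 = 7.626%

7.626%


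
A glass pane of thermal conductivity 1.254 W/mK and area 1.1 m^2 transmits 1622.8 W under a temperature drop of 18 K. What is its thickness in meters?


Fourier's law: t = k * A * dT / Q
  t = 1.254 * 1.1 * 18 / 1622.8
  t = 24.8292 / 1622.8 = 0.0153 m

0.0153 m


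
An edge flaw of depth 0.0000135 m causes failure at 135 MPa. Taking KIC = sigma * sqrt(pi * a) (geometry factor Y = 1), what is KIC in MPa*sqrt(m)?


Fracture toughness: KIC = sigma * sqrt(pi * a)
  pi * a = pi * 0.0000135 = 0.000042412
  sqrt(pi * a) = 0.006512
  KIC = 135 * 0.006512 = 0.879 MPa*sqrt(m)

0.879 MPa*sqrt(m)


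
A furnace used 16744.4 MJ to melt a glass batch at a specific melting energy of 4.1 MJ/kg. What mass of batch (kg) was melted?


Rearrange E = m * s for m:
  m = E / s
  m = 16744.4 / 4.1 = 4084.0 kg

4084.0 kg


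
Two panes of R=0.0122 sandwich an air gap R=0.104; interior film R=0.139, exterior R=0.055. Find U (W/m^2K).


Total thermal resistance (series):
  R_total = R_in + R_glass + R_air + R_glass + R_out
  R_total = 0.139 + 0.0122 + 0.104 + 0.0122 + 0.055 = 0.3224 m^2K/W
U-value = 1 / R_total = 1 / 0.3224 = 3.102 W/m^2K

3.102 W/m^2K


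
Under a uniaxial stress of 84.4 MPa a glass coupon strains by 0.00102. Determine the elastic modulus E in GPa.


Young's modulus: E = stress / strain
  E = 84.4 MPa / 0.00102 = 82745.1 MPa
Convert to GPa: 82745.1 / 1000 = 82.75 GPa

82.75 GPa


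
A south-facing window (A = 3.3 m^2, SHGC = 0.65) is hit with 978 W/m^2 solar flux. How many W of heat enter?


Solar heat gain: Q = Area * SHGC * Irradiance
  Q = 3.3 * 0.65 * 978 = 2097.8 W

2097.8 W


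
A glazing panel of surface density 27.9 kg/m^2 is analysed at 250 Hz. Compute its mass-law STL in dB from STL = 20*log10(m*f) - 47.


Mass law: STL = 20 * log10(m * f) - 47
  m * f = 27.9 * 250 = 6975
  log10(6975) = 3.84354
  STL = 20 * 3.84354 - 47 = 76.8708 - 47 = 29.9 dB

29.9 dB


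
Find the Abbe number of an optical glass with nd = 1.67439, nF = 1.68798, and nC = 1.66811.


Abbe number formula: Vd = (nd - 1) / (nF - nC)
  nd - 1 = 1.67439 - 1 = 0.67439
  nF - nC = 1.68798 - 1.66811 = 0.01987
  Vd = 0.67439 / 0.01987 = 33.94

33.94


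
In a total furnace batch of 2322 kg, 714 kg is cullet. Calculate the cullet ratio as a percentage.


Cullet ratio = (cullet mass / total batch mass) * 100
  Ratio = 714 / 2322 * 100 = 30.75%

30.75%


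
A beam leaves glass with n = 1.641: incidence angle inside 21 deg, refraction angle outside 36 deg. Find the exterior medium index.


Apply Snell's law: n1 * sin(theta1) = n2 * sin(theta2)
  n2 = n1 * sin(theta1) / sin(theta2)
  sin(21) = 0.358368
  sin(36) = 0.587785
  n2 = 1.641 * 0.358368 / 0.587785 = 1.0005

1.0005


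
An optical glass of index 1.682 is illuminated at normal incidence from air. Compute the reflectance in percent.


Fresnel reflectance at normal incidence:
  R = ((n - 1)/(n + 1))^2
  (n - 1)/(n + 1) = (1.682 - 1)/(1.682 + 1) = 0.254288
  R = 0.254288^2 = 0.0646624
  R(%) = 0.0646624 * 100 = 6.466%

6.466%


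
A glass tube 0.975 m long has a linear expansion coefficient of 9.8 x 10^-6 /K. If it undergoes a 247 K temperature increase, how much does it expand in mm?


Thermal expansion formula: dL = alpha * L0 * dT
  dL = (9.8 x 10^-6) * 0.975 * 247 = 0.00236008 m
Convert to mm: 0.00236008 * 1000 = 2.3601 mm

2.3601 mm


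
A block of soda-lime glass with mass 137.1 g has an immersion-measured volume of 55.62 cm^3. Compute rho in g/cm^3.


Use the definition of density:
  rho = mass / volume
  rho = 137.1 / 55.62 = 2.465 g/cm^3

2.465 g/cm^3


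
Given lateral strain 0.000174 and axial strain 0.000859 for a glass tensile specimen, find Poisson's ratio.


Poisson's ratio: nu = lateral strain / axial strain
  nu = 0.000174 / 0.000859 = 0.2026

0.2026


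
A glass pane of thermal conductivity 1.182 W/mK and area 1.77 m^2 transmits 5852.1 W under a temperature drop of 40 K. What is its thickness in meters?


Fourier's law: t = k * A * dT / Q
  t = 1.182 * 1.77 * 40 / 5852.1
  t = 83.6856 / 5852.1 = 0.0143 m

0.0143 m


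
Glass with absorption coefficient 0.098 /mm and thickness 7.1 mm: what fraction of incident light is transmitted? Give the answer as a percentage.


Beer-Lambert law: T = exp(-alpha * thickness)
  exponent = -0.098 * 7.1 = -0.6958
  T = exp(-0.6958) = 0.4987
  Percentage = 0.4987 * 100 = 49.87%

49.87%


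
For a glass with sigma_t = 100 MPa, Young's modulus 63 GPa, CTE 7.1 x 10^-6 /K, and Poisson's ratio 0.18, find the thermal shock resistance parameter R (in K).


Thermal shock resistance: R = sigma * (1 - nu) / (E * alpha)
  Numerator = 100 * (1 - 0.18) = 82.0
  Denominator = 63 * 1000 * (7.1 x 10^-6) = 0.4473
  R = 82.0 / 0.4473 = 183.3 K

183.3 K


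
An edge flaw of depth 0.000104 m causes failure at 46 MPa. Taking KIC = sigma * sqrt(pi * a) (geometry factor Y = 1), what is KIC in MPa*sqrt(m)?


Fracture toughness: KIC = sigma * sqrt(pi * a)
  pi * a = pi * 0.000104 = 0.000326726
  sqrt(pi * a) = 0.018076
  KIC = 46 * 0.018076 = 0.831 MPa*sqrt(m)

0.831 MPa*sqrt(m)


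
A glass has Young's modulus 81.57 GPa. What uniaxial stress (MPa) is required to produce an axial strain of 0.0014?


Rearrange E = sigma / epsilon:
  sigma = E * epsilon
  E (MPa) = 81.57 * 1000 = 81570
  sigma = 81570 * 0.0014 = 114.2 MPa

114.2 MPa


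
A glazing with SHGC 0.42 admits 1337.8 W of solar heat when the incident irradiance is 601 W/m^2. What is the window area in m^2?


Rearrange Q = Area * SHGC * Irradiance:
  Area = Q / (SHGC * Irradiance)
  Area = 1337.8 / (0.42 * 601) = 5.3 m^2

5.3 m^2


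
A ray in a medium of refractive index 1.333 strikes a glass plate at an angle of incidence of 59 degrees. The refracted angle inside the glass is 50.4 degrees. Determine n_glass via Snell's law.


Apply Snell's law: n1 * sin(theta1) = n2 * sin(theta2)
  n2 = n1 * sin(theta1) / sin(theta2)
  sin(59) = 0.857167
  sin(50.4) = 0.770513
  n2 = 1.333 * 0.857167 / 0.770513 = 1.4829

1.4829


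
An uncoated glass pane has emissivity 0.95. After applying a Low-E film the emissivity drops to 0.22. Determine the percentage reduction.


Percentage reduction = (1 - coated/uncoated) * 100
  Ratio = 0.22 / 0.95 = 0.2316
  Reduction = (1 - 0.2316) * 100 = 76.8%

76.8%


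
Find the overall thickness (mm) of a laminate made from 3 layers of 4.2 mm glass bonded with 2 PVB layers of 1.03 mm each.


Total thickness = glass contribution + PVB contribution
  Glass: 3 * 4.2 = 12.6 mm
  PVB: 2 * 1.03 = 2.06 mm
  Total = 12.6 + 2.06 = 14.66 mm

14.66 mm


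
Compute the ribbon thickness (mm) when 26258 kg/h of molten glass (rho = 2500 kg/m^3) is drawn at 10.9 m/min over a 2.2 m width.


Ribbon cross-section from mass balance:
  Volume rate = throughput / density = 26258 / 2500 = 10.5032 m^3/h
  thickness = volume rate / (speed * 60 * width), i.e.
  thickness = throughput / (60 * speed * width * density) * 1000
  thickness = 26258 / (60 * 10.9 * 2.2 * 2500) * 1000 = 7.3 mm

7.3 mm


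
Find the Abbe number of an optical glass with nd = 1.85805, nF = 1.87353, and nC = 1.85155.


Abbe number formula: Vd = (nd - 1) / (nF - nC)
  nd - 1 = 1.85805 - 1 = 0.85805
  nF - nC = 1.87353 - 1.85155 = 0.02198
  Vd = 0.85805 / 0.02198 = 39.04

39.04


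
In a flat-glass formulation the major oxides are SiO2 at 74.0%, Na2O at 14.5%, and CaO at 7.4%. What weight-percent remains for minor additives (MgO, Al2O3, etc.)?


Sum the three major oxides:
  SiO2 + Na2O + CaO = 74.0 + 14.5 + 7.4 = 95.9%
Subtract from 100%:
  Others = 100 - 95.9 = 4.1%

4.1%


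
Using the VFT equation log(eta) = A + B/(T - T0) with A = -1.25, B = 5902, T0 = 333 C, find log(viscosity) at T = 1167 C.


VFT equation: log(eta) = A + B / (T - T0)
  T - T0 = 1167 - 333 = 834
  B / (T - T0) = 5902 / 834 = 7.077
  log(eta) = -1.25 + 7.077 = 5.827

5.827


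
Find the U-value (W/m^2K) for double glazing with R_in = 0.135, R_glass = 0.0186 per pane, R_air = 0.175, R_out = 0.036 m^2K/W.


Total thermal resistance (series):
  R_total = R_in + R_glass + R_air + R_glass + R_out
  R_total = 0.135 + 0.0186 + 0.175 + 0.0186 + 0.036 = 0.3832 m^2K/W
U-value = 1 / R_total = 1 / 0.3832 = 2.61 W/m^2K

2.61 W/m^2K


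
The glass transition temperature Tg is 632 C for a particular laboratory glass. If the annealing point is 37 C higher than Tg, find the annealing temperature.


The annealing temperature is Tg plus the offset:
  T_anneal = 632 + 37 = 669 C

669 C


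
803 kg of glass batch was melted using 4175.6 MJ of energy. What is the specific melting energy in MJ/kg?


Rearrange E = m * s for s:
  s = E / m
  s = 4175.6 / 803 = 5.2 MJ/kg

5.2 MJ/kg


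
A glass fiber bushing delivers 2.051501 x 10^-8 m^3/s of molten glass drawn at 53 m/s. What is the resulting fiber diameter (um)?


Cross-sectional area from continuity:
  A = Q / v = 2.051501 x 10^-8 / 53 = 3.870757 x 10^-10 m^2
Diameter from circular cross-section:
  d = sqrt(4A / pi) * 10^6 (m -> um)
  d = sqrt(4 * 3.870757 x 10^-10 / pi) * 10^6 = 22.2 um

22.2 um


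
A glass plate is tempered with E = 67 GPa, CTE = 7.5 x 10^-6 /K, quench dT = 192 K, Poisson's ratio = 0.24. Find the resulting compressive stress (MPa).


Tempering stress: sigma = E * alpha * dT / (1 - nu)
  E (MPa) = 67 * 1000 = 67000
  Numerator = 67000 * (7.5 x 10^-6) * 192 = 96.48
  Denominator = 1 - 0.24 = 0.76
  sigma = 96.48 / 0.76 = 126.9 MPa

126.9 MPa


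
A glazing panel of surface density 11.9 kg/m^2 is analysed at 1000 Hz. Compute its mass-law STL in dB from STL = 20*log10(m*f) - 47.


Mass law: STL = 20 * log10(m * f) - 47
  m * f = 11.9 * 1000 = 11900
  log10(11900) = 4.07555
  STL = 20 * 4.07555 - 47 = 81.511 - 47 = 34.5 dB

34.5 dB


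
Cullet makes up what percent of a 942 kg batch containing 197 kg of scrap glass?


Cullet ratio = (cullet mass / total batch mass) * 100
  Ratio = 197 / 942 * 100 = 20.91%

20.91%


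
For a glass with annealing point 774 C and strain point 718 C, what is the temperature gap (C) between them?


Gap = T_anneal - T_strain:
  gap = 774 - 718 = 56 C

56 C


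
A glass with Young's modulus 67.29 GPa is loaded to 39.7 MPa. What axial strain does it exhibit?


Rearrange E = sigma / epsilon:
  epsilon = sigma / E
  E (MPa) = 67.29 * 1000 = 67290
  epsilon = 39.7 / 67290 = 0.00059

0.00059


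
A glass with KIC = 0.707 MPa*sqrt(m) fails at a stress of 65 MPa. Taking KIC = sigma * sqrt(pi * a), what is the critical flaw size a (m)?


Rearrange KIC = sigma * sqrt(pi * a):
  sqrt(pi * a) = KIC / sigma
  sqrt(pi * a) = 0.707 / 65 = 0.010877
  a = (KIC / sigma)^2 / pi
  a = 0.010877^2 / pi = 0.0000377 m

0.0000377 m


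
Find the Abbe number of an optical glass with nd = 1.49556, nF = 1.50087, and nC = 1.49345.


Abbe number formula: Vd = (nd - 1) / (nF - nC)
  nd - 1 = 1.49556 - 1 = 0.49556
  nF - nC = 1.50087 - 1.49345 = 0.00742
  Vd = 0.49556 / 0.00742 = 66.79

66.79


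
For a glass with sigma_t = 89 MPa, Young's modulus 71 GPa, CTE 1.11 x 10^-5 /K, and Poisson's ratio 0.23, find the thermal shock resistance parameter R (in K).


Thermal shock resistance: R = sigma * (1 - nu) / (E * alpha)
  Numerator = 89 * (1 - 0.23) = 68.53
  Denominator = 71 * 1000 * (1.11 x 10^-5) = 0.7881
  R = 68.53 / 0.7881 = 87.0 K

87.0 K


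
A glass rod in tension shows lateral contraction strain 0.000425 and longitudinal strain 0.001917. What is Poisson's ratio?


Poisson's ratio: nu = lateral strain / axial strain
  nu = 0.000425 / 0.001917 = 0.2217

0.2217


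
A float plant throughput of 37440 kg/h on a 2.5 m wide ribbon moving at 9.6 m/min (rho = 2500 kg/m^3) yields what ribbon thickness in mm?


Ribbon cross-section from mass balance:
  Volume rate = throughput / density = 37440 / 2500 = 14.976 m^3/h
  thickness = volume rate / (speed * 60 * width), i.e.
  thickness = throughput / (60 * speed * width * density) * 1000
  thickness = 37440 / (60 * 9.6 * 2.5 * 2500) * 1000 = 10.4 mm

10.4 mm


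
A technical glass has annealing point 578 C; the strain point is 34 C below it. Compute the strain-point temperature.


Strain point = annealing point - difference:
  T_strain = 578 - 34 = 544 C

544 C


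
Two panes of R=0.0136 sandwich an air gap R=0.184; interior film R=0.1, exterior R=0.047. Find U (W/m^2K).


Total thermal resistance (series):
  R_total = R_in + R_glass + R_air + R_glass + R_out
  R_total = 0.1 + 0.0136 + 0.184 + 0.0136 + 0.047 = 0.3582 m^2K/W
U-value = 1 / R_total = 1 / 0.3582 = 2.792 W/m^2K

2.792 W/m^2K


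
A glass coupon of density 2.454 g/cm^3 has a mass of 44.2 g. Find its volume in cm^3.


Rearrange rho = m / V:
  V = m / rho
  V = 44.2 / 2.454 = 18.011 cm^3

18.011 cm^3


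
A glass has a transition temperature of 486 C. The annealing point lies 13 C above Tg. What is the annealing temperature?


The annealing temperature is Tg plus the offset:
  T_anneal = 486 + 13 = 499 C

499 C


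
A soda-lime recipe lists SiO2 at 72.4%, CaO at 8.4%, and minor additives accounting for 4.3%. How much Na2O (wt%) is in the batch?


Pieces sum to 100%:
  Na2O = 100 - (SiO2 + CaO + others)
  Na2O = 100 - (72.4 + 8.4 + 4.3) = 14.9%

14.9%


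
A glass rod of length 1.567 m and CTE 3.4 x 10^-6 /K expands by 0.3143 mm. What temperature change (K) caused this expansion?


Rearrange dL = alpha * L0 * dT for dT:
  dT = dL / (alpha * L0)
  dL (m) = 0.3143 / 1000 = 0.0003143
  dT = 0.0003143 / ((3.4 x 10^-6) * 1.567) = 59.0 K

59.0 K


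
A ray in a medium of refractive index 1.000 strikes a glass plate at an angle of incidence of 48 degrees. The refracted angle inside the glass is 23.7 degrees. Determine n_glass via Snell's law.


Apply Snell's law: n1 * sin(theta1) = n2 * sin(theta2)
  n2 = n1 * sin(theta1) / sin(theta2)
  sin(48) = 0.743145
  sin(23.7) = 0.401948
  n2 = 1.000 * 0.743145 / 0.401948 = 1.8489

1.8489


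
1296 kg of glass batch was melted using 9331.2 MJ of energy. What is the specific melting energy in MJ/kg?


Rearrange E = m * s for s:
  s = E / m
  s = 9331.2 / 1296 = 7.2 MJ/kg

7.2 MJ/kg


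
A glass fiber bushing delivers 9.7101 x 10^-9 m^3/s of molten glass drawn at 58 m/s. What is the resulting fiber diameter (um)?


Cross-sectional area from continuity:
  A = Q / v = 9.7101 x 10^-9 / 58 = 1.674155 x 10^-10 m^2
Diameter from circular cross-section:
  d = sqrt(4A / pi) * 10^6 (m -> um)
  d = sqrt(4 * 1.674155 x 10^-10 / pi) * 10^6 = 14.6 um

14.6 um


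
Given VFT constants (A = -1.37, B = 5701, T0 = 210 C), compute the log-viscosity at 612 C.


VFT equation: log(eta) = A + B / (T - T0)
  T - T0 = 612 - 210 = 402
  B / (T - T0) = 5701 / 402 = 14.182
  log(eta) = -1.37 + 14.182 = 12.812

12.812


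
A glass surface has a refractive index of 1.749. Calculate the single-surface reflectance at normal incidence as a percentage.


Fresnel reflectance at normal incidence:
  R = ((n - 1)/(n + 1))^2
  (n - 1)/(n + 1) = (1.749 - 1)/(1.749 + 1) = 0.272463
  R = 0.272463^2 = 0.0742361
  R(%) = 0.0742361 * 100 = 7.424%

7.424%


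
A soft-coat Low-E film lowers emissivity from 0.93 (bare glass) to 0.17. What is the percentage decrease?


Percentage reduction = (1 - coated/uncoated) * 100
  Ratio = 0.17 / 0.93 = 0.1828
  Reduction = (1 - 0.1828) * 100 = 81.7%

81.7%


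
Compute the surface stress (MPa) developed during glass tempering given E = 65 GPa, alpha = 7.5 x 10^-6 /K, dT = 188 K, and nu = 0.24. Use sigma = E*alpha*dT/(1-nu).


Tempering stress: sigma = E * alpha * dT / (1 - nu)
  E (MPa) = 65 * 1000 = 65000
  Numerator = 65000 * (7.5 x 10^-6) * 188 = 91.65
  Denominator = 1 - 0.24 = 0.76
  sigma = 91.65 / 0.76 = 120.6 MPa

120.6 MPa


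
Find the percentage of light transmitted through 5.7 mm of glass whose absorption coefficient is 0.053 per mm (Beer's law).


Beer-Lambert law: T = exp(-alpha * thickness)
  exponent = -0.053 * 5.7 = -0.3021
  T = exp(-0.3021) = 0.7393
  Percentage = 0.7393 * 100 = 73.93%

73.93%


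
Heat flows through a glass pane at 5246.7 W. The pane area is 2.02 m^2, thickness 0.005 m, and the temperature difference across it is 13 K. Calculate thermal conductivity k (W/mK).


Fourier's law rearranged: k = Q * t / (A * dT)
  Numerator = 5246.7 * 0.005 = 26.2335
  Denominator = 2.02 * 13 = 26.26
  k = 26.2335 / 26.26 = 0.999 W/mK

0.999 W/mK


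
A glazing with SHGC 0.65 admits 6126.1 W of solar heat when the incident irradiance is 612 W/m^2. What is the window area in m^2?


Rearrange Q = Area * SHGC * Irradiance:
  Area = Q / (SHGC * Irradiance)
  Area = 6126.1 / (0.65 * 612) = 15.4 m^2

15.4 m^2


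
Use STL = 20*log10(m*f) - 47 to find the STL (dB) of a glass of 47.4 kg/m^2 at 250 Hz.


Mass law: STL = 20 * log10(m * f) - 47
  m * f = 47.4 * 250 = 11850
  log10(11850) = 4.07372
  STL = 20 * 4.07372 - 47 = 81.4744 - 47 = 34.5 dB

34.5 dB


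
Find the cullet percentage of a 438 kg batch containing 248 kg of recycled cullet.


Cullet ratio = (cullet mass / total batch mass) * 100
  Ratio = 248 / 438 * 100 = 56.62%

56.62%


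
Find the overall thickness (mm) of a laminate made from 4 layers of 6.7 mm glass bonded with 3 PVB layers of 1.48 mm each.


Total thickness = glass contribution + PVB contribution
  Glass: 4 * 6.7 = 26.8 mm
  PVB: 3 * 1.48 = 4.44 mm
  Total = 26.8 + 4.44 = 31.24 mm

31.24 mm


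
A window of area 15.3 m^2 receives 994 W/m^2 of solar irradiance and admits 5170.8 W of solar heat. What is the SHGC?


Rearrange Q = Area * SHGC * Irradiance:
  SHGC = Q / (Area * Irradiance)
  SHGC = 5170.8 / (15.3 * 994) = 0.34

0.34


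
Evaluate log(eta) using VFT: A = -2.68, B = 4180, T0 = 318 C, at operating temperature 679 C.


VFT equation: log(eta) = A + B / (T - T0)
  T - T0 = 679 - 318 = 361
  B / (T - T0) = 4180 / 361 = 11.579
  log(eta) = -2.68 + 11.579 = 8.899

8.899


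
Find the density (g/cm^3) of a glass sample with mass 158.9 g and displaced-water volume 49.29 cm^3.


Use the definition of density:
  rho = mass / volume
  rho = 158.9 / 49.29 = 3.224 g/cm^3

3.224 g/cm^3


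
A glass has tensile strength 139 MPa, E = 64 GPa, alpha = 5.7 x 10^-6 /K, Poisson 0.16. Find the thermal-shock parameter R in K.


Thermal shock resistance: R = sigma * (1 - nu) / (E * alpha)
  Numerator = 139 * (1 - 0.16) = 116.76
  Denominator = 64 * 1000 * (5.7 x 10^-6) = 0.3648
  R = 116.76 / 0.3648 = 320.1 K

320.1 K


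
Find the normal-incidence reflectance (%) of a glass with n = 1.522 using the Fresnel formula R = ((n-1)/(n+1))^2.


Fresnel reflectance at normal incidence:
  R = ((n - 1)/(n + 1))^2
  (n - 1)/(n + 1) = (1.522 - 1)/(1.522 + 1) = 0.206979
  R = 0.206979^2 = 0.0428403
  R(%) = 0.0428403 * 100 = 4.284%

4.284%


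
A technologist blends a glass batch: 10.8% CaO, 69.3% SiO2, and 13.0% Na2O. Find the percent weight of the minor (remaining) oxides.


Sum the three major oxides:
  SiO2 + Na2O + CaO = 69.3 + 13.0 + 10.8 = 93.1%
Subtract from 100%:
  Others = 100 - 93.1 = 6.9%

6.9%


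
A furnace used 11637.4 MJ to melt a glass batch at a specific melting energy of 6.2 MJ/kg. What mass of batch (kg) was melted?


Rearrange E = m * s for m:
  m = E / s
  m = 11637.4 / 6.2 = 1877.0 kg

1877.0 kg


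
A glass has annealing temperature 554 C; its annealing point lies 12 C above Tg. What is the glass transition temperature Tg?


Rearrange T_anneal = Tg + offset for Tg:
  Tg = T_anneal - offset = 554 - 12 = 542 C

542 C


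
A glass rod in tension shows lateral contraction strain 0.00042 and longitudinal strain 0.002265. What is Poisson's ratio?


Poisson's ratio: nu = lateral strain / axial strain
  nu = 0.00042 / 0.002265 = 0.1854

0.1854


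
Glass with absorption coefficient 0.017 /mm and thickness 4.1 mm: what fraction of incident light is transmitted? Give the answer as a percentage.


Beer-Lambert law: T = exp(-alpha * thickness)
  exponent = -0.017 * 4.1 = -0.0697
  T = exp(-0.0697) = 0.9327
  Percentage = 0.9327 * 100 = 93.27%

93.27%


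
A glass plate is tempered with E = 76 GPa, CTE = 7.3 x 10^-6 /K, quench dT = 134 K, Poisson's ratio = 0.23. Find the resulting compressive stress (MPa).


Tempering stress: sigma = E * alpha * dT / (1 - nu)
  E (MPa) = 76 * 1000 = 76000
  Numerator = 76000 * (7.3 x 10^-6) * 134 = 74.3432
  Denominator = 1 - 0.23 = 0.77
  sigma = 74.3432 / 0.77 = 96.5 MPa

96.5 MPa


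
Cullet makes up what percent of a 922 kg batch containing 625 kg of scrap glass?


Cullet ratio = (cullet mass / total batch mass) * 100
  Ratio = 625 / 922 * 100 = 67.79%

67.79%


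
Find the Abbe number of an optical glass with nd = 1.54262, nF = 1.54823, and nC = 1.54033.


Abbe number formula: Vd = (nd - 1) / (nF - nC)
  nd - 1 = 1.54262 - 1 = 0.54262
  nF - nC = 1.54823 - 1.54033 = 0.0079
  Vd = 0.54262 / 0.0079 = 68.69

68.69


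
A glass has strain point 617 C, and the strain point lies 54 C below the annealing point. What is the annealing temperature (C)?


T_anneal = T_strain + gap:
  T_anneal = 617 + 54 = 671 C

671 C


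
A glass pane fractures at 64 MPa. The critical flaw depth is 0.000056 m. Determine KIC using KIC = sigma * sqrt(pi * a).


Fracture toughness: KIC = sigma * sqrt(pi * a)
  pi * a = pi * 0.000056 = 0.000175929
  sqrt(pi * a) = 0.013264
  KIC = 64 * 0.013264 = 0.849 MPa*sqrt(m)

0.849 MPa*sqrt(m)


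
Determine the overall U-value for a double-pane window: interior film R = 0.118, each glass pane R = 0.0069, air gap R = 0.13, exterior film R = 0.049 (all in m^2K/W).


Total thermal resistance (series):
  R_total = R_in + R_glass + R_air + R_glass + R_out
  R_total = 0.118 + 0.0069 + 0.13 + 0.0069 + 0.049 = 0.3108 m^2K/W
U-value = 1 / R_total = 1 / 0.3108 = 3.218 W/m^2K

3.218 W/m^2K


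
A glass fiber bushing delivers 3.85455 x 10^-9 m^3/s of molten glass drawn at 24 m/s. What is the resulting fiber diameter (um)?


Cross-sectional area from continuity:
  A = Q / v = 3.85455 x 10^-9 / 24 = 1.606062 x 10^-10 m^2
Diameter from circular cross-section:
  d = sqrt(4A / pi) * 10^6 (m -> um)
  d = sqrt(4 * 1.606062 x 10^-10 / pi) * 10^6 = 14.3 um

14.3 um


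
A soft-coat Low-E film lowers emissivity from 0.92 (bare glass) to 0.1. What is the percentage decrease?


Percentage reduction = (1 - coated/uncoated) * 100
  Ratio = 0.1 / 0.92 = 0.1087
  Reduction = (1 - 0.1087) * 100 = 89.1%

89.1%


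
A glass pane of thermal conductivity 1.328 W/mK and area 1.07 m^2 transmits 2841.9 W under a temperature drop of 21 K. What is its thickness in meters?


Fourier's law: t = k * A * dT / Q
  t = 1.328 * 1.07 * 21 / 2841.9
  t = 29.84016 / 2841.9 = 0.0105 m

0.0105 m


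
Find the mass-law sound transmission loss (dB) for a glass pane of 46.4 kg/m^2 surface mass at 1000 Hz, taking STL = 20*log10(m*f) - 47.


Mass law: STL = 20 * log10(m * f) - 47
  m * f = 46.4 * 1000 = 46400
  log10(46400) = 4.66652
  STL = 20 * 4.66652 - 47 = 93.3304 - 47 = 46.3 dB

46.3 dB


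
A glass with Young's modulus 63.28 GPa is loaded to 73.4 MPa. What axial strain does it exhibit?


Rearrange E = sigma / epsilon:
  epsilon = sigma / E
  E (MPa) = 63.28 * 1000 = 63280
  epsilon = 73.4 / 63280 = 0.00116

0.00116


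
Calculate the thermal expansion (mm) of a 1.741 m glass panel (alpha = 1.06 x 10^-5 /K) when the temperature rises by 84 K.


Thermal expansion formula: dL = alpha * L0 * dT
  dL = (1.06 x 10^-5) * 1.741 * 84 = 0.00155019 m
Convert to mm: 0.00155019 * 1000 = 1.5502 mm

1.5502 mm


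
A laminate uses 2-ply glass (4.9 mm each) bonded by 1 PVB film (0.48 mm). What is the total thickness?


Total thickness = glass contribution + PVB contribution
  Glass: 2 * 4.9 = 9.8 mm
  PVB: 1 * 0.48 = 0.48 mm
  Total = 9.8 + 0.48 = 10.28 mm

10.28 mm


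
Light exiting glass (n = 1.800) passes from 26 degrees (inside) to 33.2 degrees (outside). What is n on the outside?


Apply Snell's law: n1 * sin(theta1) = n2 * sin(theta2)
  n2 = n1 * sin(theta1) / sin(theta2)
  sin(26) = 0.438371
  sin(33.2) = 0.547563
  n2 = 1.800 * 0.438371 / 0.547563 = 1.4411

1.4411


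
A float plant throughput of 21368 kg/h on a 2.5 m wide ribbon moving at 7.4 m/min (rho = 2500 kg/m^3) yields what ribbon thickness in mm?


Ribbon cross-section from mass balance:
  Volume rate = throughput / density = 21368 / 2500 = 8.5472 m^3/h
  thickness = volume rate / (speed * 60 * width), i.e.
  thickness = throughput / (60 * speed * width * density) * 1000
  thickness = 21368 / (60 * 7.4 * 2.5 * 2500) * 1000 = 7.7 mm

7.7 mm


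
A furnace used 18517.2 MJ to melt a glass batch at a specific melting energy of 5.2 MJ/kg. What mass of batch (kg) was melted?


Rearrange E = m * s for m:
  m = E / s
  m = 18517.2 / 5.2 = 3561.0 kg

3561.0 kg


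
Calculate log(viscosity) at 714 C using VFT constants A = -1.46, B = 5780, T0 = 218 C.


VFT equation: log(eta) = A + B / (T - T0)
  T - T0 = 714 - 218 = 496
  B / (T - T0) = 5780 / 496 = 11.653
  log(eta) = -1.46 + 11.653 = 10.193

10.193


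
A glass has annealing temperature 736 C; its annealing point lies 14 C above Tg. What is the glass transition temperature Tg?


Rearrange T_anneal = Tg + offset for Tg:
  Tg = T_anneal - offset = 736 - 14 = 722 C

722 C


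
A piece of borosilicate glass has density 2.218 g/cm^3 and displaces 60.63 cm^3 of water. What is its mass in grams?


Rearrange rho = m / V:
  m = rho * V
  m = 2.218 * 60.63 = 134.477 g

134.477 g


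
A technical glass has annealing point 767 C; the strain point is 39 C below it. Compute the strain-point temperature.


Strain point = annealing point - difference:
  T_strain = 767 - 39 = 728 C

728 C


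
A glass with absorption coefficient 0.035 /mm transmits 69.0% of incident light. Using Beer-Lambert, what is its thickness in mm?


Rearrange T = exp(-alpha * thickness):
  thickness = -ln(T) / alpha
  T = 69.0/100 = 0.69
  ln(T) = -0.37106
  -ln(T) = 0.37106
  thickness = 0.37106 / 0.035 = 10.6 mm

10.6 mm


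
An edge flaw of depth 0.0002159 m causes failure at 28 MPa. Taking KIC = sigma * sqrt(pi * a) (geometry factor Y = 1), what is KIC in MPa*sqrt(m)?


Fracture toughness: KIC = sigma * sqrt(pi * a)
  pi * a = pi * 0.0002159 = 0.00067827
  sqrt(pi * a) = 0.026044
  KIC = 28 * 0.026044 = 0.729 MPa*sqrt(m)

0.729 MPa*sqrt(m)


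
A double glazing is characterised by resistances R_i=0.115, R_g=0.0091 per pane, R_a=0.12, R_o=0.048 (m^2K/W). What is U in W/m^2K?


Total thermal resistance (series):
  R_total = R_in + R_glass + R_air + R_glass + R_out
  R_total = 0.115 + 0.0091 + 0.12 + 0.0091 + 0.048 = 0.3012 m^2K/W
U-value = 1 / R_total = 1 / 0.3012 = 3.32 W/m^2K

3.32 W/m^2K


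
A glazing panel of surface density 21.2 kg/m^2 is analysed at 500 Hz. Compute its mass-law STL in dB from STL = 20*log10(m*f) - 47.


Mass law: STL = 20 * log10(m * f) - 47
  m * f = 21.2 * 500 = 10600
  log10(10600) = 4.02531
  STL = 20 * 4.02531 - 47 = 80.5062 - 47 = 33.5 dB

33.5 dB


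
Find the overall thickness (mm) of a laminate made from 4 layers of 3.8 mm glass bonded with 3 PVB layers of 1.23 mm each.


Total thickness = glass contribution + PVB contribution
  Glass: 4 * 3.8 = 15.2 mm
  PVB: 3 * 1.23 = 3.69 mm
  Total = 15.2 + 3.69 = 18.89 mm

18.89 mm


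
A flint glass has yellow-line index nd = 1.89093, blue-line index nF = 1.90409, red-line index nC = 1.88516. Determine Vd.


Abbe number formula: Vd = (nd - 1) / (nF - nC)
  nd - 1 = 1.89093 - 1 = 0.89093
  nF - nC = 1.90409 - 1.88516 = 0.01893
  Vd = 0.89093 / 0.01893 = 47.06

47.06


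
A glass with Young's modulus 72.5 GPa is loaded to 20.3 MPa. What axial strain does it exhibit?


Rearrange E = sigma / epsilon:
  epsilon = sigma / E
  E (MPa) = 72.5 * 1000 = 72500
  epsilon = 20.3 / 72500 = 0.00028

0.00028


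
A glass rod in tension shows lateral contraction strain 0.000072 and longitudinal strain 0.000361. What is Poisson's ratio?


Poisson's ratio: nu = lateral strain / axial strain
  nu = 0.000072 / 0.000361 = 0.1994

0.1994


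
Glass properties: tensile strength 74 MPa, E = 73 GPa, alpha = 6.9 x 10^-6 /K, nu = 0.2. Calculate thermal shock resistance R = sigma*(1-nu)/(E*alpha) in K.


Thermal shock resistance: R = sigma * (1 - nu) / (E * alpha)
  Numerator = 74 * (1 - 0.2) = 59.2
  Denominator = 73 * 1000 * (6.9 x 10^-6) = 0.5037
  R = 59.2 / 0.5037 = 117.5 K

117.5 K


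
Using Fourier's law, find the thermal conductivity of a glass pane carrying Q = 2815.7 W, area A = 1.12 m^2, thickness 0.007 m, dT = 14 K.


Fourier's law rearranged: k = Q * t / (A * dT)
  Numerator = 2815.7 * 0.007 = 19.7099
  Denominator = 1.12 * 14 = 15.68
  k = 19.7099 / 15.68 = 1.257 W/mK

1.257 W/mK


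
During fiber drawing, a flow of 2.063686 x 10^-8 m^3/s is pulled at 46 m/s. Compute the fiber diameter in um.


Cross-sectional area from continuity:
  A = Q / v = 2.063686 x 10^-8 / 46 = 4.486274 x 10^-10 m^2
Diameter from circular cross-section:
  d = sqrt(4A / pi) * 10^6 (m -> um)
  d = sqrt(4 * 4.486274 x 10^-10 / pi) * 10^6 = 23.9 um

23.9 um


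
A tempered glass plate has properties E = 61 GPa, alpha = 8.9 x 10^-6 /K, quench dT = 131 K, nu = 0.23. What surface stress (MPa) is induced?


Tempering stress: sigma = E * alpha * dT / (1 - nu)
  E (MPa) = 61 * 1000 = 61000
  Numerator = 61000 * (8.9 x 10^-6) * 131 = 71.1199
  Denominator = 1 - 0.23 = 0.77
  sigma = 71.1199 / 0.77 = 92.4 MPa

92.4 MPa


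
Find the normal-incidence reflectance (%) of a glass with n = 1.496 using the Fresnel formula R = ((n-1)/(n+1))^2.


Fresnel reflectance at normal incidence:
  R = ((n - 1)/(n + 1))^2
  (n - 1)/(n + 1) = (1.496 - 1)/(1.496 + 1) = 0.198718
  R = 0.198718^2 = 0.0394888
  R(%) = 0.0394888 * 100 = 3.949%

3.949%


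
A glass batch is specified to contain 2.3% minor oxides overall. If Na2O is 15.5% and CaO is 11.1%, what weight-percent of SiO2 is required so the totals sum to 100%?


Known pieces sum to 100%:
  SiO2 = 100 - (others + Na2O + CaO)
  SiO2 = 100 - (2.3 + 15.5 + 11.1) = 71.1%

71.1%


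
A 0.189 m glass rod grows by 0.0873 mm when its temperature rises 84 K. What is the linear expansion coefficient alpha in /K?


Rearrange dL = alpha * L0 * dT for alpha:
  alpha = dL / (L0 * dT)
  alpha = (0.0873 / 1000) / (0.189 * 84) = 0.000005499 /K = 5.499 x 10^-6 /K

5.499 x 10^-6 /K


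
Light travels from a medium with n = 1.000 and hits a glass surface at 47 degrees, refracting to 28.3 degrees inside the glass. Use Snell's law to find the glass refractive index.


Apply Snell's law: n1 * sin(theta1) = n2 * sin(theta2)
  n2 = n1 * sin(theta1) / sin(theta2)
  sin(47) = 0.731354
  sin(28.3) = 0.474088
  n2 = 1.000 * 0.731354 / 0.474088 = 1.5427

1.5427


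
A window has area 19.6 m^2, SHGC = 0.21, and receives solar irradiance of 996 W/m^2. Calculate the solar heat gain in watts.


Solar heat gain: Q = Area * SHGC * Irradiance
  Q = 19.6 * 0.21 * 996 = 4099.5 W

4099.5 W


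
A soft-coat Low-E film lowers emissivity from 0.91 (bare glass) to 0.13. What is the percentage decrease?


Percentage reduction = (1 - coated/uncoated) * 100
  Ratio = 0.13 / 0.91 = 0.1429
  Reduction = (1 - 0.1429) * 100 = 85.7%

85.7%
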